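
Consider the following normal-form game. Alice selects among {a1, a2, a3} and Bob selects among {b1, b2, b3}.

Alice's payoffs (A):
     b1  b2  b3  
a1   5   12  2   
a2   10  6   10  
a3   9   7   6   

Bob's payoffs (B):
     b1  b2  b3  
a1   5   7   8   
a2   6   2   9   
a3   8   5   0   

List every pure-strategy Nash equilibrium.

Find each player's best response to every opponent strategy; NE are the intersections.
Alice's best responses — vs b1: a2 (payoff 10); vs b2: a1 (payoff 12); vs b3: a2 (payoff 10).
Bob's best responses — vs a1: b3 (payoff 8); vs a2: b3 (payoff 9); vs a3: b1 (payoff 8).
The only mutual best response is (a2, b3); neither player gains by switching there.

(a2, b3)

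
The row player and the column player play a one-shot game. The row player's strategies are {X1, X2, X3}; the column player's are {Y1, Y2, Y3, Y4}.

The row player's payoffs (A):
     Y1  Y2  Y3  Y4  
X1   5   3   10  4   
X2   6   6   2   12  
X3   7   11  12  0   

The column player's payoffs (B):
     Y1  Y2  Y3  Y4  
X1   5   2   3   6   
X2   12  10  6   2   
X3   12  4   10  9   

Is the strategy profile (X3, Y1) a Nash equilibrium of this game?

Yes

Holding the column player at Y1: the row player gets 7 from X3, versus 5 from X1, 6 from X2. No profitable deviation for the row player.
Holding the row player at X3: the column player gets 12 from Y1, versus 4 from Y2, 10 from Y3, 9 from Y4. No profitable deviation for the column player either.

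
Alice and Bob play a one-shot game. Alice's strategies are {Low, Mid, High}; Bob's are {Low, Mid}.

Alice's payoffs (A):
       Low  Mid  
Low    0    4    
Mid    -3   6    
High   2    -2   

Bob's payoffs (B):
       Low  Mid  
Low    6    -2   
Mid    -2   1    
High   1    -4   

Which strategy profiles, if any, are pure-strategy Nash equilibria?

Check mutual best responses: a cell is a NE iff neither player can gain by unilaterally deviating.
Alice's best responses — vs Low: High (payoff 2); vs Mid: Mid (payoff 6).
Bob's best responses — vs Low: Low (payoff 6); vs Mid: Mid (payoff 1); vs High: Low (payoff 1).
Mutual best responses occur at (Mid, Mid) and (High, Low); at each, neither player gains by switching.

(Mid, Mid) and (High, Low)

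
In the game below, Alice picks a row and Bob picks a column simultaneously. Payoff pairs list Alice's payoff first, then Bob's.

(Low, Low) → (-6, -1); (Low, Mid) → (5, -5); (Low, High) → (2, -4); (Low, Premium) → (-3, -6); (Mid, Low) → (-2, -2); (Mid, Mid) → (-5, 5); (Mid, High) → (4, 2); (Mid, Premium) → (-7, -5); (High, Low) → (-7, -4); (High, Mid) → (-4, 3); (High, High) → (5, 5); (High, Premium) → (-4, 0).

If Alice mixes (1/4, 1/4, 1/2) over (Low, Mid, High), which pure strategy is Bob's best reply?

High

Compute Bob's expected payoff from each pure strategy against the given mix.
Low: (1/4)·(-1) + (1/4)·(-2) + (1/2)·(-4) = -11/4
Mid: (1/4)·(-5) + (1/4)·5 + (1/2)·3 = 3/2
High: (1/4)·(-4) + (1/4)·2 + (1/2)·5 = 2
Premium: (1/4)·(-6) + (1/4)·(-5) + (1/2)·0 = -11/4
Highest expected payoff is 2, from High.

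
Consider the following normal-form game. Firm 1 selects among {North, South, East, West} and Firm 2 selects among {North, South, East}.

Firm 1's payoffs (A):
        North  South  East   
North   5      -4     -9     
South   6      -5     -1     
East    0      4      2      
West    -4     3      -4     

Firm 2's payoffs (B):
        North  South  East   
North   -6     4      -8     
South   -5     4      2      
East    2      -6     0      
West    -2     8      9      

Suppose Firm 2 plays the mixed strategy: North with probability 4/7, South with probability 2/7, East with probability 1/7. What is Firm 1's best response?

Compute Firm 1's expected payoff from each pure strategy against the given mix.
North: (4/7)·5 + (2/7)·(-4) + (1/7)·(-9) = 3/7
South: (4/7)·6 + (2/7)·(-5) + (1/7)·(-1) = 13/7
East: (4/7)·0 + (2/7)·4 + (1/7)·2 = 10/7
West: (4/7)·(-4) + (2/7)·3 + (1/7)·(-4) = -2
Highest expected payoff is 13/7, from South.

South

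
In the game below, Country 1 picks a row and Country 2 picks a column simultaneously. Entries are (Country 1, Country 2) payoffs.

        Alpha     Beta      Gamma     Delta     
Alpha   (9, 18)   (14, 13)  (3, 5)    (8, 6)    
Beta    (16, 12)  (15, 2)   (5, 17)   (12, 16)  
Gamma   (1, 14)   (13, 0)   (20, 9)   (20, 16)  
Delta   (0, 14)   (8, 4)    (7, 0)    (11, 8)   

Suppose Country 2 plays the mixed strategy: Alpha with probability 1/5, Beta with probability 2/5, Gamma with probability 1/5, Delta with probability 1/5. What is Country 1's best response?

Gamma

Country 1's best reply maximizes expected payoff against the mix.
Alpha: (1/5)·9 + (2/5)·14 + (1/5)·3 + (1/5)·8 = 48/5
Beta: (1/5)·16 + (2/5)·15 + (1/5)·5 + (1/5)·12 = 63/5
Gamma: (1/5)·1 + (2/5)·13 + (1/5)·20 + (1/5)·20 = 67/5
Delta: (1/5)·0 + (2/5)·8 + (1/5)·7 + (1/5)·11 = 34/5
Highest expected payoff is 67/5, from Gamma.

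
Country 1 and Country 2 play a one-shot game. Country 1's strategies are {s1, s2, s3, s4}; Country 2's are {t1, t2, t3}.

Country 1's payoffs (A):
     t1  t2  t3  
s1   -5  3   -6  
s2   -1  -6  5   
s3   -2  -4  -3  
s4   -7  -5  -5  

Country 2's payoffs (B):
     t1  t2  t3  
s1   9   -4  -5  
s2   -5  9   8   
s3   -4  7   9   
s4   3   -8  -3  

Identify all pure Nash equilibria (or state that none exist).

No pure-strategy Nash equilibrium

Find each player's best response to every opponent strategy; NE are the intersections.
Country 1's best responses — vs t1: s2 (payoff -1); vs t2: s1 (payoff 3); vs t3: s2 (payoff 5).
Country 2's best responses — vs s1: t1 (payoff 9); vs s2: t2 (payoff 9); vs s3: t3 (payoff 9); vs s4: t1 (payoff 3).
No cell has both players best-responding. For instance, Country 1's best reply to t1 is s2, but against s2 Country 2 prefers t2 over t1.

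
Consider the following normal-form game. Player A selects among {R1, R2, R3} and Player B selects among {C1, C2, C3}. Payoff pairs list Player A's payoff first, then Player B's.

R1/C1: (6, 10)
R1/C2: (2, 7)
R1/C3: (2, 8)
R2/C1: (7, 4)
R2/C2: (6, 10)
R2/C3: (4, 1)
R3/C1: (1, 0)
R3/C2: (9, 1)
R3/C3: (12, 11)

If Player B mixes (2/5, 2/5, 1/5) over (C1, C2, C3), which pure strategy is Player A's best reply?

Player A's best reply maximizes expected payoff against the mix.
R1: (2/5)·6 + (2/5)·2 + (1/5)·2 = 18/5
R2: (2/5)·7 + (2/5)·6 + (1/5)·4 = 6
R3: (2/5)·1 + (2/5)·9 + (1/5)·12 = 32/5
Highest expected payoff is 32/5, from R3.

R3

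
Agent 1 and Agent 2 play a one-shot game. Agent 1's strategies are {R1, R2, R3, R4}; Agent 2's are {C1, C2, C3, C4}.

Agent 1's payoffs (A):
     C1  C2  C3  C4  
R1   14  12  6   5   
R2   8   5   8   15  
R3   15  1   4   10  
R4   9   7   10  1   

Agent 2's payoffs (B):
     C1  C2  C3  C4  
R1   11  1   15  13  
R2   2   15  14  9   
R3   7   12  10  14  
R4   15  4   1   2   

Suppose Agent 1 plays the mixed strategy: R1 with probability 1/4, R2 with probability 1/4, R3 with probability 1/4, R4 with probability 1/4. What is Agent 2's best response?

Compute Agent 2's expected payoff from each pure strategy against the given mix.
C1: (1/4)·11 + (1/4)·2 + (1/4)·7 + (1/4)·15 = 35/4
C2: (1/4)·1 + (1/4)·15 + (1/4)·12 + (1/4)·4 = 8
C3: (1/4)·15 + (1/4)·14 + (1/4)·10 + (1/4)·1 = 10
C4: (1/4)·13 + (1/4)·9 + (1/4)·14 + (1/4)·2 = 19/2
Highest expected payoff is 10, from C3.

C3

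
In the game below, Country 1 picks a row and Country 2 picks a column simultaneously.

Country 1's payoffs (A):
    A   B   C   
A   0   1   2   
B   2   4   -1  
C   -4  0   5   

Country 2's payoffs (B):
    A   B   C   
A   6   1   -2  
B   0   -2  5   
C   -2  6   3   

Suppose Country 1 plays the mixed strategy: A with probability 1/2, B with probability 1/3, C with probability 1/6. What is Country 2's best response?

Compute Country 2's expected payoff from each pure strategy against the given mix.
A: (1/2)·6 + (1/3)·0 + (1/6)·(-2) = 8/3
B: (1/2)·1 + (1/3)·(-2) + (1/6)·6 = 5/6
C: (1/2)·(-2) + (1/3)·5 + (1/6)·3 = 7/6
Highest expected payoff is 8/3, from A.

A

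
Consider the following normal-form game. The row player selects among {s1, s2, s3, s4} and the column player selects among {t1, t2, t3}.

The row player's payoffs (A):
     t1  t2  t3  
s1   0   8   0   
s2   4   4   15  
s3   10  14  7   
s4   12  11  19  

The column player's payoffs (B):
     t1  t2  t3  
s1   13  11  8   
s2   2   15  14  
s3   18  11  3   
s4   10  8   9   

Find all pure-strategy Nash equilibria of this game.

Check mutual best responses: a cell is a NE iff neither player can gain by unilaterally deviating.
The row player's best responses — vs t1: s4 (payoff 12); vs t2: s3 (payoff 14); vs t3: s4 (payoff 19).
The column player's best responses — vs s1: t1 (payoff 13); vs s2: t2 (payoff 15); vs s3: t1 (payoff 18); vs s4: t1 (payoff 10).
The only mutual best response is (s4, t1); neither player gains by switching there.

(s4, t1)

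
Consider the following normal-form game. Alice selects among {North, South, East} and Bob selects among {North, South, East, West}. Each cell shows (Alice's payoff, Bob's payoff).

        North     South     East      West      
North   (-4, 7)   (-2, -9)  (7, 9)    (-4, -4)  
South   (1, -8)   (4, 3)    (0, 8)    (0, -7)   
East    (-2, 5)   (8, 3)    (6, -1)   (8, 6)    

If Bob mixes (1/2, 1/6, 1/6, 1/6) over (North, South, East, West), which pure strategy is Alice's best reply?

East

Compute Alice's expected payoff from each pure strategy against the given mix.
North: (1/2)·(-4) + (1/6)·(-2) + (1/6)·7 + (1/6)·(-4) = -11/6
South: (1/2)·1 + (1/6)·4 + (1/6)·0 + (1/6)·0 = 7/6
East: (1/2)·(-2) + (1/6)·8 + (1/6)·6 + (1/6)·8 = 8/3
Highest expected payoff is 8/3, from East.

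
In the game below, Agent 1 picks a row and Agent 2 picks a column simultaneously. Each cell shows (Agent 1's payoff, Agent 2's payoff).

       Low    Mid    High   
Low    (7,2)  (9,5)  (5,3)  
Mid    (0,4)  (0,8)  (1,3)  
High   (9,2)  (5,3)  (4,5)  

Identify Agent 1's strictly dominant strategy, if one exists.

Check whether one of Agent 1's strategies beats all alternatives regardless of what the opponent does.
Low is not dominant: against Low, High gives 9 > 7.
Mid is not dominant: against Low, Low gives 7 > 0.
High is not dominant: against Mid, Low gives 9 > 5.
No single strategy is best against every opponent action.

No strictly dominant strategy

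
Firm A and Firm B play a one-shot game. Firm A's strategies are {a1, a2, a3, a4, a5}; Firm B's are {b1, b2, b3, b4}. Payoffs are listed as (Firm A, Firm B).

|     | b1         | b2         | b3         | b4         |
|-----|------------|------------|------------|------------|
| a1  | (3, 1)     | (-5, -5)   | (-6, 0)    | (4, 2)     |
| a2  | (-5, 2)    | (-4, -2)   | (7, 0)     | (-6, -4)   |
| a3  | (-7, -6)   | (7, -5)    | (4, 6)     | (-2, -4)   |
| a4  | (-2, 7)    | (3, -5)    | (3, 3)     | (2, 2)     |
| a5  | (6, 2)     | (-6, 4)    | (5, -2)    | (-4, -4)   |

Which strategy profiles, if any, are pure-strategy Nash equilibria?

(a1, b4)

Check mutual best responses: a cell is a NE iff neither player can gain by unilaterally deviating.
Firm A's best responses — vs b1: a5 (payoff 6); vs b2: a3 (payoff 7); vs b3: a2 (payoff 7); vs b4: a1 (payoff 4).
Firm B's best responses — vs a1: b4 (payoff 2); vs a2: b1 (payoff 2); vs a3: b3 (payoff 6); vs a4: b1 (payoff 7); vs a5: b2 (payoff 4).
The only mutual best response is (a1, b4); neither player gains by switching there.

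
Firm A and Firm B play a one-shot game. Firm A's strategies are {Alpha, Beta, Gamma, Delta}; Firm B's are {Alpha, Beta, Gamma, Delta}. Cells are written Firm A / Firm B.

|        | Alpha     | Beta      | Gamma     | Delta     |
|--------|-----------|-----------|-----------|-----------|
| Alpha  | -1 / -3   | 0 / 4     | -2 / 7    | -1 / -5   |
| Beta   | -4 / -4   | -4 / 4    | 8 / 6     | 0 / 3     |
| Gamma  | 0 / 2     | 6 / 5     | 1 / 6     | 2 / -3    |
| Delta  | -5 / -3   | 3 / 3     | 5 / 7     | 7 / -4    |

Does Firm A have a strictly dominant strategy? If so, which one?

None

A strategy is strictly dominant if it gives Firm A a strictly higher payoff than every other strategy, against every choice by the opponent.
Alpha is not dominant: against Alpha, Gamma gives 0 > -1.
Beta is not dominant: against Alpha, Alpha gives -1 > -4.
Gamma is not dominant: against Gamma, Beta gives 8 > 1.
Delta is not dominant: against Alpha, Alpha gives -1 > -5.
No single strategy is best against every opponent action.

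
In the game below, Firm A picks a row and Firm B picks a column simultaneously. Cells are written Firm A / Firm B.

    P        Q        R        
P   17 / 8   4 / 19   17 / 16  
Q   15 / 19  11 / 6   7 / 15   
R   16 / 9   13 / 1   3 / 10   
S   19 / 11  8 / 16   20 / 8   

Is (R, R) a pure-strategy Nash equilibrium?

Holding Firm B at R: Firm A gets 3 from R but could get 20 by switching to S. Firm A has a profitable deviation.

No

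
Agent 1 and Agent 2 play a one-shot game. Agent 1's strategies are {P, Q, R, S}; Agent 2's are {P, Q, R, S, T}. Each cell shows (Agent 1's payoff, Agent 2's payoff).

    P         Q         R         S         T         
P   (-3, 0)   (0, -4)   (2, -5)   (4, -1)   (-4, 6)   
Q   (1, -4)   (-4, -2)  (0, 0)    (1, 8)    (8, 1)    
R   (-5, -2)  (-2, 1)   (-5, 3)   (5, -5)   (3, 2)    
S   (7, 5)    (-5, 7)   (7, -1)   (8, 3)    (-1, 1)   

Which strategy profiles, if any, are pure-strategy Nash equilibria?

No pure-strategy Nash equilibrium

Check mutual best responses: a cell is a NE iff neither player can gain by unilaterally deviating.
Agent 1's best responses — vs P: S (payoff 7); vs Q: P (payoff 0); vs R: S (payoff 7); vs S: S (payoff 8); vs T: Q (payoff 8).
Agent 2's best responses — vs P: T (payoff 6); vs Q: S (payoff 8); vs R: R (payoff 3); vs S: Q (payoff 7).
No cell has both players best-responding. For instance, Agent 1's best reply to R is S, but against S Agent 2 prefers Q over R.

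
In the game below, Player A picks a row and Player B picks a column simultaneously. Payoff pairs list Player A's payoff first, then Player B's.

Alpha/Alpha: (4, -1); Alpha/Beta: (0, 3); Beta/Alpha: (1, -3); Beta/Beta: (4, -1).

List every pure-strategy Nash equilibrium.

(Beta, Beta)

Find each player's best response to every opponent strategy; NE are the intersections.
Player A's best responses — vs Alpha: Alpha (payoff 4); vs Beta: Beta (payoff 4).
Player B's best responses — vs Alpha: Beta (payoff 3); vs Beta: Beta (payoff -1).
The only mutual best response is (Beta, Beta); neither player gains by switching there.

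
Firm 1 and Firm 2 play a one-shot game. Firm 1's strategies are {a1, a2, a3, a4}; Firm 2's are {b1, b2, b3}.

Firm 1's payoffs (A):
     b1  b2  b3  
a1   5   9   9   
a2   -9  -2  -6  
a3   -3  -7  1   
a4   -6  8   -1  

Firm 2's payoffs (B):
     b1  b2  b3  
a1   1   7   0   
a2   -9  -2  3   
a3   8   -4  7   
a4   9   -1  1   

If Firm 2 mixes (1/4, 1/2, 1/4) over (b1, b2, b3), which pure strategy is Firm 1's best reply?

Firm 1's best reply maximizes expected payoff against the mix.
a1: (1/4)·5 + (1/2)·9 + (1/4)·9 = 8
a2: (1/4)·(-9) + (1/2)·(-2) + (1/4)·(-6) = -19/4
a3: (1/4)·(-3) + (1/2)·(-7) + (1/4)·1 = -4
a4: (1/4)·(-6) + (1/2)·8 + (1/4)·(-1) = 9/4
Highest expected payoff is 8, from a1.

a1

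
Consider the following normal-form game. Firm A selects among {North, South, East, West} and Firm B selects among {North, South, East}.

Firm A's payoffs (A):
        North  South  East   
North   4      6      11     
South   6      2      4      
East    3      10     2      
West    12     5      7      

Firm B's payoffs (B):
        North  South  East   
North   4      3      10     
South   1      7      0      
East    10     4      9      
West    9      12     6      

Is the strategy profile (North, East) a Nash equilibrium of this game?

Holding Firm B at East: Firm A gets 11 from North, versus 4 from South, 2 from East, 7 from West. No profitable deviation for Firm A.
Holding Firm A at North: Firm B gets 10 from East, versus 4 from North, 3 from South. No profitable deviation for Firm B either.

Yes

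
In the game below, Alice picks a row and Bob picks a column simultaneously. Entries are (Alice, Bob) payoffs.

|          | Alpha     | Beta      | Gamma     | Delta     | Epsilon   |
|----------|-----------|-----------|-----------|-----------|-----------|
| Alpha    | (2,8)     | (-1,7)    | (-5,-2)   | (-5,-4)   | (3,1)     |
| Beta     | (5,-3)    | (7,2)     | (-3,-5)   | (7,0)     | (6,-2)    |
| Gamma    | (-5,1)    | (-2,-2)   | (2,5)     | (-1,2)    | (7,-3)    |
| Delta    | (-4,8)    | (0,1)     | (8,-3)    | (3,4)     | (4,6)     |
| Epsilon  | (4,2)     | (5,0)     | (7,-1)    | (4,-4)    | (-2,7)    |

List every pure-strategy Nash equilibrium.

(Beta, Beta)

A profile is a Nash equilibrium when each player is best-responding to the other.
Alice's best responses — vs Alpha: Beta (payoff 5); vs Beta: Beta (payoff 7); vs Gamma: Delta (payoff 8); vs Delta: Beta (payoff 7); vs Epsilon: Gamma (payoff 7).
Bob's best responses — vs Alpha: Alpha (payoff 8); vs Beta: Beta (payoff 2); vs Gamma: Gamma (payoff 5); vs Delta: Alpha (payoff 8); vs Epsilon: Epsilon (payoff 7).
The only mutual best response is (Beta, Beta); neither player gains by switching there.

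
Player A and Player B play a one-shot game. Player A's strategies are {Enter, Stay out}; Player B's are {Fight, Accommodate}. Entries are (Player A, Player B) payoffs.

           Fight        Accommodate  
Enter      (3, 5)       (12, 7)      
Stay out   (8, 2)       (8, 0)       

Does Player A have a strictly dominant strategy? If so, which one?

No strictly dominant strategy

A strategy is strictly dominant if it gives Player A a strictly higher payoff than every other strategy, against every choice by the opponent.
Enter is not dominant: against Fight, Stay out gives 8 > 3.
Stay out is not dominant: against Accommodate, Enter gives 12 > 8.
No single strategy is best against every opponent action.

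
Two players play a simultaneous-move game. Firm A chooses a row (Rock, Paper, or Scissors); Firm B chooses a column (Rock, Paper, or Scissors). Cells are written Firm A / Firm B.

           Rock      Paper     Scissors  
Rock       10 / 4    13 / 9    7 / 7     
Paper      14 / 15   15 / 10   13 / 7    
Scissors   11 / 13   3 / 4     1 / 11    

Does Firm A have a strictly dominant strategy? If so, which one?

Check whether one of Firm A's strategies beats all alternatives regardless of what the opponent does.
Paper strictly dominates: vs Rock: 14 > each of {10, 11}; vs Paper: 15 > each of {13, 3}; vs Scissors: 13 > each of {7, 1}.

Paper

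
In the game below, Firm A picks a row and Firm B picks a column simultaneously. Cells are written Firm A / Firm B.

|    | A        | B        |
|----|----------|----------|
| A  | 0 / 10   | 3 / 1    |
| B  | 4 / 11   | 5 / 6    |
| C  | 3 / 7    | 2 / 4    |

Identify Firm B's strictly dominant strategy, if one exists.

Check whether one of Firm B's strategies beats all alternatives regardless of what the opponent does.
A strictly dominates: vs A: 10 > 1; vs B: 11 > 6; vs C: 7 > 4.

A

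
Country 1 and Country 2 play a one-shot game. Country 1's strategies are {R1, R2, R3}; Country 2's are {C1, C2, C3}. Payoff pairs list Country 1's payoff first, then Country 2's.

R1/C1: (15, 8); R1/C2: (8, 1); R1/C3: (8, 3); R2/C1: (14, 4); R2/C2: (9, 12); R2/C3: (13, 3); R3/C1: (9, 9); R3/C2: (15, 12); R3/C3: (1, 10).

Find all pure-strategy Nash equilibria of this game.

(R1, C1) and (R3, C2)

Find each player's best response to every opponent strategy; NE are the intersections.
Country 1's best responses — vs C1: R1 (payoff 15); vs C2: R3 (payoff 15); vs C3: R2 (payoff 13).
Country 2's best responses — vs R1: C1 (payoff 8); vs R2: C2 (payoff 12); vs R3: C2 (payoff 12).
Mutual best responses occur at (R1, C1) and (R3, C2); at each, neither player gains by switching.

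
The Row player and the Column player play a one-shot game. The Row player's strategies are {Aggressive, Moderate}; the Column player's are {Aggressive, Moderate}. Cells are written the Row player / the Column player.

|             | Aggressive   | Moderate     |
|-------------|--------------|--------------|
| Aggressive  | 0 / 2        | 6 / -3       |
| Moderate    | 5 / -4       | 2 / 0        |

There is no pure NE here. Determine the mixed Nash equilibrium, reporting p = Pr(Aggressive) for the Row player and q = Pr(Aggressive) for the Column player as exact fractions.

p = 4/9, q = 4/9

In a mixed NE each player is indifferent between their pure strategies, so the opponent's mix sets the indifference.
The Column player indifferent between Aggressive and Moderate: p·2 + (1−p)·(-4) = p·(-3) + (1−p)·0 ⟹ (-4) + 6p = 0 + (-3)p ⟹ p = 4/9.
The Row player indifferent between Aggressive and Moderate: q·0 + (1−q)·6 = q·5 + (1−q)·2 ⟹ 6 + (-6)q = 2 + 3q ⟹ q = 4/9.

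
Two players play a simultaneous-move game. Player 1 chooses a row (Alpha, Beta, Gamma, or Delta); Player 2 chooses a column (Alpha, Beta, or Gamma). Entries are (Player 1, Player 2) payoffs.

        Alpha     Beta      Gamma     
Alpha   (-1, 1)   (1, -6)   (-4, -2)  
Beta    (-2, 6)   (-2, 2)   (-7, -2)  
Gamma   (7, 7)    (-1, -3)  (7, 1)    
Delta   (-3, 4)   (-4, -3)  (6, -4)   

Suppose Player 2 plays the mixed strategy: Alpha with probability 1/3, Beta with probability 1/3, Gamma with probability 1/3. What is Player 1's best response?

Player 1's best reply maximizes expected payoff against the mix.
Alpha: (1/3)·(-1) + (1/3)·1 + (1/3)·(-4) = -4/3
Beta: (1/3)·(-2) + (1/3)·(-2) + (1/3)·(-7) = -11/3
Gamma: (1/3)·7 + (1/3)·(-1) + (1/3)·7 = 13/3
Delta: (1/3)·(-3) + (1/3)·(-4) + (1/3)·6 = -1/3
Highest expected payoff is 13/3, from Gamma.

Gamma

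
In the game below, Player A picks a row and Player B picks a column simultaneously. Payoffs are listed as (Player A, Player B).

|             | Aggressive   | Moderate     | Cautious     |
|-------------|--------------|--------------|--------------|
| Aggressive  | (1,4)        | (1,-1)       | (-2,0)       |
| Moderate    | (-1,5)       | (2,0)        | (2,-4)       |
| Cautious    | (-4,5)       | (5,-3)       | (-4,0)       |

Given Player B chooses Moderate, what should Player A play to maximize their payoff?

Cautious

With Player B fixed at Moderate, Player A's payoffs are: Aggressive → 1, Moderate → 2, Cautious → 5.
The maximum is 5, achieved by Cautious.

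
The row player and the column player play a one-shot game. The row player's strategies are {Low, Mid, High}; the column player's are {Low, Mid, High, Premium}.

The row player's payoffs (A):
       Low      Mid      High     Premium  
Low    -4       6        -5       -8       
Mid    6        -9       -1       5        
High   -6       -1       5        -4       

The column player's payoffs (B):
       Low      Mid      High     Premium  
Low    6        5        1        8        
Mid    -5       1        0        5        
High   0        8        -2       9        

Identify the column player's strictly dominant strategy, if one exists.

A strategy is strictly dominant if it gives the column player a strictly higher payoff than every other strategy, against every choice by the opponent.
Premium strictly dominates: vs Low: 8 > each of {6, 5, 1}; vs Mid: 5 > each of {-5, 1, 0}; vs High: 9 > each of {0, 8, -2}.

Premium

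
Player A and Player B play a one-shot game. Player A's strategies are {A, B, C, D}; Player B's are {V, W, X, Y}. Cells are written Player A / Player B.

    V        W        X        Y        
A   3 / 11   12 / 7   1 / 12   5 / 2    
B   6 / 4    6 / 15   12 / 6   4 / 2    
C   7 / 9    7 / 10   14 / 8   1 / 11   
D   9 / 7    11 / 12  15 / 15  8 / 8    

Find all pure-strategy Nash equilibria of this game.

(D, X)

Check mutual best responses: a cell is a NE iff neither player can gain by unilaterally deviating.
Player A's best responses — vs V: D (payoff 9); vs W: A (payoff 12); vs X: D (payoff 15); vs Y: D (payoff 8).
Player B's best responses — vs A: X (payoff 12); vs B: W (payoff 15); vs C: Y (payoff 11); vs D: X (payoff 15).
The only mutual best response is (D, X); neither player gains by switching there.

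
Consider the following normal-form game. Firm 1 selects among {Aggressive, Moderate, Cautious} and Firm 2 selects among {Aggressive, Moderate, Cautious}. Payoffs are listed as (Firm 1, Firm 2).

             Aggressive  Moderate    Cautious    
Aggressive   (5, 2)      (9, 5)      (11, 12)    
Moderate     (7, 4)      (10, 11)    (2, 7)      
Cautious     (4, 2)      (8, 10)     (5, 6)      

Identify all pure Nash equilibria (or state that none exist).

Check mutual best responses: a cell is a NE iff neither player can gain by unilaterally deviating.
Firm 1's best responses — vs Aggressive: Moderate (payoff 7); vs Moderate: Moderate (payoff 10); vs Cautious: Aggressive (payoff 11).
Firm 2's best responses — vs Aggressive: Cautious (payoff 12); vs Moderate: Moderate (payoff 11); vs Cautious: Moderate (payoff 10).
Mutual best responses occur at (Aggressive, Cautious) and (Moderate, Moderate); at each, neither player gains by switching.

(Aggressive, Cautious) and (Moderate, Moderate)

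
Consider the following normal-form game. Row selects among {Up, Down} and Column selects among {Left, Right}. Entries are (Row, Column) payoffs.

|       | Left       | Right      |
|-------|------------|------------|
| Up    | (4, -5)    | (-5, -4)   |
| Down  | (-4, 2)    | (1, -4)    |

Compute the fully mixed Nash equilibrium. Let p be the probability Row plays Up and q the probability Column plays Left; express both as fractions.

p = 6/7, q = 3/7

Each player's mixing probability is pinned down by making the *other* player indifferent.
Column indifferent between Left and Right: p·(-5) + (1−p)·2 = p·(-4) + (1−p)·(-4) ⟹ 2 + (-7)p = (-4) + 0p ⟹ p = 6/7.
Row indifferent between Up and Down: q·4 + (1−q)·(-5) = q·(-4) + (1−q)·1 ⟹ (-5) + 9q = 1 + (-5)q ⟹ q = 3/7.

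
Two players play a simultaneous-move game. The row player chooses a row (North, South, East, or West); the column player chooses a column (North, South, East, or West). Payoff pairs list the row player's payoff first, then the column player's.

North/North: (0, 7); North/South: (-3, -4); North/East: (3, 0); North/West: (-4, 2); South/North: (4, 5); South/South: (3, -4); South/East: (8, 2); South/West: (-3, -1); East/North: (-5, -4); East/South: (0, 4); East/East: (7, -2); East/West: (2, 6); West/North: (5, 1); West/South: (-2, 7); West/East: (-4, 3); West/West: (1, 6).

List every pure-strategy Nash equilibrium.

Check mutual best responses: a cell is a NE iff neither player can gain by unilaterally deviating.
The row player's best responses — vs North: West (payoff 5); vs South: South (payoff 3); vs East: South (payoff 8); vs West: East (payoff 2).
The column player's best responses — vs North: North (payoff 7); vs South: North (payoff 5); vs East: West (payoff 6); vs West: South (payoff 7).
The only mutual best response is (East, West); neither player gains by switching there.

(East, West)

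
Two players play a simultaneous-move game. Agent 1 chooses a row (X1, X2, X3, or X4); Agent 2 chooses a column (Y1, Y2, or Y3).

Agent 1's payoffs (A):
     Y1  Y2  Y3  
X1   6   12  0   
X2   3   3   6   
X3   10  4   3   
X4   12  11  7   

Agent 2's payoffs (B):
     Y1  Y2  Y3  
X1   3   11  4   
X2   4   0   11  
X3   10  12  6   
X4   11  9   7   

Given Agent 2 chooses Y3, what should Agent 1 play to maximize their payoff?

X4

With Agent 2 fixed at Y3, Agent 1's payoffs are: X1 → 0, X2 → 6, X3 → 3, X4 → 7.
The maximum is 7, achieved by X4.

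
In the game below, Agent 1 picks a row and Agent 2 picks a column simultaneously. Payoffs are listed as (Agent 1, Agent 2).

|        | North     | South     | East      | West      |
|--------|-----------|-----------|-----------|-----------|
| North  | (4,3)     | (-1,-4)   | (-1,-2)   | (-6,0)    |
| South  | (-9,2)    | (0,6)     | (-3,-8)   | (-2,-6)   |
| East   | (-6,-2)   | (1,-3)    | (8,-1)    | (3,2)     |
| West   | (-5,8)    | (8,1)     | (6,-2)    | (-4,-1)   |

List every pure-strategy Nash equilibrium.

Check mutual best responses: a cell is a NE iff neither player can gain by unilaterally deviating.
Agent 1's best responses — vs North: North (payoff 4); vs South: West (payoff 8); vs East: East (payoff 8); vs West: East (payoff 3).
Agent 2's best responses — vs North: North (payoff 3); vs South: South (payoff 6); vs East: West (payoff 2); vs West: North (payoff 8).
Mutual best responses occur at (North, North) and (East, West); at each, neither player gains by switching.

(North, North) and (East, West)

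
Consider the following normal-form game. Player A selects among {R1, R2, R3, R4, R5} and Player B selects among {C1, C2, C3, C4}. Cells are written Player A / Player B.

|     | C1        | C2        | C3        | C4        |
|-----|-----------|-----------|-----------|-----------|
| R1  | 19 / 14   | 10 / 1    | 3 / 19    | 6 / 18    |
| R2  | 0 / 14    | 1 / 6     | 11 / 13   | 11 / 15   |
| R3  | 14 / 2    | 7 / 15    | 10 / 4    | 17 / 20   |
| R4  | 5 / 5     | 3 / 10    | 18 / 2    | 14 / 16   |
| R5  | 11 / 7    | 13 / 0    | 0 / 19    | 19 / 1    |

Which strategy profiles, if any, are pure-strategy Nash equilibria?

Find each player's best response to every opponent strategy; NE are the intersections.
Player A's best responses — vs C1: R1 (payoff 19); vs C2: R5 (payoff 13); vs C3: R4 (payoff 18); vs C4: R5 (payoff 19).
Player B's best responses — vs R1: C3 (payoff 19); vs R2: C4 (payoff 15); vs R3: C4 (payoff 20); vs R4: C4 (payoff 16); vs R5: C3 (payoff 19).
No cell has both players best-responding. For instance, Player A's best reply to C1 is R1, but against R1 Player B prefers C3 over C1.

None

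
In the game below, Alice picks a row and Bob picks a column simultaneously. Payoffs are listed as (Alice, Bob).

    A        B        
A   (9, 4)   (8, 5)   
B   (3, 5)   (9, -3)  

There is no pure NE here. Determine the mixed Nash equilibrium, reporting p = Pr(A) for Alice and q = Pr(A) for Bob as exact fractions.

In a mixed NE each player is indifferent between their pure strategies, so the opponent's mix sets the indifference.
Bob indifferent between A and B: p·4 + (1−p)·5 = p·5 + (1−p)·(-3) ⟹ 5 + (-1)p = (-3) + 8p ⟹ p = 8/9.
Alice indifferent between A and B: q·9 + (1−q)·8 = q·3 + (1−q)·9 ⟹ 8 + 1q = 9 + (-6)q ⟹ q = 1/7.

p = 8/9, q = 1/7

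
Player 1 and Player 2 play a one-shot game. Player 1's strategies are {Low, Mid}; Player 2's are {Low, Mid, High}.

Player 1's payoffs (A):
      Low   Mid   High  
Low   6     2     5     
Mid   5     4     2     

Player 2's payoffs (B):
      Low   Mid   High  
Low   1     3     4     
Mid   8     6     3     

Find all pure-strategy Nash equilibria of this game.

(Low, High)

A profile is a Nash equilibrium when each player is best-responding to the other.
Player 1's best responses — vs Low: Low (payoff 6); vs Mid: Mid (payoff 4); vs High: Low (payoff 5).
Player 2's best responses — vs Low: High (payoff 4); vs Mid: Low (payoff 8).
The only mutual best response is (Low, High); neither player gains by switching there.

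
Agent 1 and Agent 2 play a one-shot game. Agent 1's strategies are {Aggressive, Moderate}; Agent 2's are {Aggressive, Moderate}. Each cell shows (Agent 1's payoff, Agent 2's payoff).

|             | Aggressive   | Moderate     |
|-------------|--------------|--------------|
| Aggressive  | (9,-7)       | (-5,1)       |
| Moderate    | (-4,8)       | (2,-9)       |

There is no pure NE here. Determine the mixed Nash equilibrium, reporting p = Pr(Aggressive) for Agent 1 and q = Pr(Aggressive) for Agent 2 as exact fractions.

p = 17/25, q = 7/20

In a mixed NE each player is indifferent between their pure strategies, so the opponent's mix sets the indifference.
Agent 2 indifferent between Aggressive and Moderate: p·(-7) + (1−p)·8 = p·1 + (1−p)·(-9) ⟹ 8 + (-15)p = (-9) + 10p ⟹ p = 17/25.
Agent 1 indifferent between Aggressive and Moderate: q·9 + (1−q)·(-5) = q·(-4) + (1−q)·2 ⟹ (-5) + 14q = 2 + (-6)q ⟹ q = 7/20.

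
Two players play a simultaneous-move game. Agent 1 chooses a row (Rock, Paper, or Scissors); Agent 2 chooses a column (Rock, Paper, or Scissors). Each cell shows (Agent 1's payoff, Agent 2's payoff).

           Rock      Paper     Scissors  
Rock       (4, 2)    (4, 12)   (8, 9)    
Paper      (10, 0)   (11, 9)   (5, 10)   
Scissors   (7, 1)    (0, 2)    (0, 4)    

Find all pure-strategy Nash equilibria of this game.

Check mutual best responses: a cell is a NE iff neither player can gain by unilaterally deviating.
Agent 1's best responses — vs Rock: Paper (payoff 10); vs Paper: Paper (payoff 11); vs Scissors: Rock (payoff 8).
Agent 2's best responses — vs Rock: Paper (payoff 12); vs Paper: Scissors (payoff 10); vs Scissors: Scissors (payoff 4).
No cell has both players best-responding. For instance, Agent 1's best reply to Paper is Paper, but against Paper Agent 2 prefers Scissors over Paper.

No pure-strategy Nash equilibrium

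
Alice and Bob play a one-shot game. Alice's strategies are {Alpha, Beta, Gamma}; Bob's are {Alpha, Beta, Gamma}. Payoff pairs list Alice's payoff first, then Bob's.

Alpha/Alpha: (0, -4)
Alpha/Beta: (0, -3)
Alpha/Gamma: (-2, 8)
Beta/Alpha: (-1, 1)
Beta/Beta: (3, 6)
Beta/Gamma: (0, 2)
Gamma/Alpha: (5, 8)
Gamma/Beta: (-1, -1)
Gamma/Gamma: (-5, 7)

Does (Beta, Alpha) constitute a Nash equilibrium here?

Holding Bob at Alpha: Alice gets -1 from Beta but could get 5 by switching to Gamma. Alice has a profitable deviation.

No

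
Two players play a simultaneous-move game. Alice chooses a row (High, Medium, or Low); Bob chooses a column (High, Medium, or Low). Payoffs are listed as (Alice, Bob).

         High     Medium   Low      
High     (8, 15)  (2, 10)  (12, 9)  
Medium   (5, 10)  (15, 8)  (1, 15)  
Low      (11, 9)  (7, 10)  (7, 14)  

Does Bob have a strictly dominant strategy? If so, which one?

No strictly dominant strategy

Check whether one of Bob's strategies beats all alternatives regardless of what the opponent does.
High is not dominant: against Medium, Low gives 15 > 10.
Medium is not dominant: against High, High gives 15 > 10.
Low is not dominant: against High, High gives 15 > 9.
No single strategy is best against every opponent action.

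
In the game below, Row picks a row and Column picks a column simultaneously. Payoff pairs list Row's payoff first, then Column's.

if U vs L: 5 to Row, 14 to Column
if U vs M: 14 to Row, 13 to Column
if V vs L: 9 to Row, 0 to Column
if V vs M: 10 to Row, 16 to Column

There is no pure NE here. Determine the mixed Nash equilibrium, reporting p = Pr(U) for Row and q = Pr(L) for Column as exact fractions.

In a mixed NE each player is indifferent between their pure strategies, so the opponent's mix sets the indifference.
Column indifferent between L and M: p·14 + (1−p)·0 = p·13 + (1−p)·16 ⟹ 0 + 14p = 16 + (-3)p ⟹ p = 16/17.
Row indifferent between U and V: q·5 + (1−q)·14 = q·9 + (1−q)·10 ⟹ 14 + (-9)q = 10 + (-1)q ⟹ q = 1/2.

p = 16/17, q = 1/2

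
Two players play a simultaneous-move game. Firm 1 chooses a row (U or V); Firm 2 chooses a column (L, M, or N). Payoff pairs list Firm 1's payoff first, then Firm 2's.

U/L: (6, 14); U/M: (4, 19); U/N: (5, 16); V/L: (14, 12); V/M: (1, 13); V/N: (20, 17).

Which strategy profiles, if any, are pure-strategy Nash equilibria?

(U, M) and (V, N)

A profile is a Nash equilibrium when each player is best-responding to the other.
Firm 1's best responses — vs L: V (payoff 14); vs M: U (payoff 4); vs N: V (payoff 20).
Firm 2's best responses — vs U: M (payoff 19); vs V: N (payoff 17).
Mutual best responses occur at (U, M) and (V, N); at each, neither player gains by switching.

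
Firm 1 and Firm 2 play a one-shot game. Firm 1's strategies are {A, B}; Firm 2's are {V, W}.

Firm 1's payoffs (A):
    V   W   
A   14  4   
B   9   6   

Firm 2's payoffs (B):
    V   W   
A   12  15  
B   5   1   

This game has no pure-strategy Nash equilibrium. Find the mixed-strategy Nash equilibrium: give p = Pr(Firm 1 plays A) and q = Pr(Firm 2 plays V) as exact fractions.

In a mixed NE each player is indifferent between their pure strategies, so the opponent's mix sets the indifference.
Firm 2 indifferent between V and W: p·12 + (1−p)·5 = p·15 + (1−p)·1 ⟹ 5 + 7p = 1 + 14p ⟹ p = 4/7.
Firm 1 indifferent between A and B: q·14 + (1−q)·4 = q·9 + (1−q)·6 ⟹ 4 + 10q = 6 + 3q ⟹ q = 2/7.

p = 4/7, q = 2/7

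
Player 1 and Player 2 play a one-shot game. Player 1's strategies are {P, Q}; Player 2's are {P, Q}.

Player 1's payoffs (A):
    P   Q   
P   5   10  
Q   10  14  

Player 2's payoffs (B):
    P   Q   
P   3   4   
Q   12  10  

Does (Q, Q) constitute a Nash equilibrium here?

Holding Player 2 at Q: Player 1 gets 14 from Q, versus 10 from P. No profitable deviation for Player 1.
Holding Player 1 at Q: Player 2 gets 10 from Q but could get 12 by switching to P. Player 2 has a profitable deviation.

No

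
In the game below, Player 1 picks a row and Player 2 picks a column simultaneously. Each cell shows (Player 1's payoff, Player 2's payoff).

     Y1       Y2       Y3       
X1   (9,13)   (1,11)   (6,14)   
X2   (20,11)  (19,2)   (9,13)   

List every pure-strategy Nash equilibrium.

(X2, Y3)

Find each player's best response to every opponent strategy; NE are the intersections.
Player 1's best responses — vs Y1: X2 (payoff 20); vs Y2: X2 (payoff 19); vs Y3: X2 (payoff 9).
Player 2's best responses — vs X1: Y3 (payoff 14); vs X2: Y3 (payoff 13).
The only mutual best response is (X2, Y3); neither player gains by switching there.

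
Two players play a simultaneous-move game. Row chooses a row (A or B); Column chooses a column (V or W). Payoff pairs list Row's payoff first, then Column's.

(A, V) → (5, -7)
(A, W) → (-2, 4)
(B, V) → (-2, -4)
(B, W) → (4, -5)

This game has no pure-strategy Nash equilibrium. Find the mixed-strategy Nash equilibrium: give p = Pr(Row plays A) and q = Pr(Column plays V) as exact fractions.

In a mixed NE each player is indifferent between their pure strategies, so the opponent's mix sets the indifference.
Column indifferent between V and W: p·(-7) + (1−p)·(-4) = p·4 + (1−p)·(-5) ⟹ (-4) + (-3)p = (-5) + 9p ⟹ p = 1/12.
Row indifferent between A and B: q·5 + (1−q)·(-2) = q·(-2) + (1−q)·4 ⟹ (-2) + 7q = 4 + (-6)q ⟹ q = 6/13.

p = 1/12, q = 6/13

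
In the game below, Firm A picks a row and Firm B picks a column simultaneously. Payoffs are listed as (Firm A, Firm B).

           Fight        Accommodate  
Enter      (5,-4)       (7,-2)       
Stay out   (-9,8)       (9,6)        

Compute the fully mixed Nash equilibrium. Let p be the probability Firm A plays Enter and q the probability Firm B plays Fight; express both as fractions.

p = 1/2, q = 1/8

Each player's mixing probability is pinned down by making the *other* player indifferent.
Firm B indifferent between Fight and Accommodate: p·(-4) + (1−p)·8 = p·(-2) + (1−p)·6 ⟹ 8 + (-12)p = 6 + (-8)p ⟹ p = 1/2.
Firm A indifferent between Enter and Stay out: q·5 + (1−q)·7 = q·(-9) + (1−q)·9 ⟹ 7 + (-2)q = 9 + (-18)q ⟹ q = 1/8.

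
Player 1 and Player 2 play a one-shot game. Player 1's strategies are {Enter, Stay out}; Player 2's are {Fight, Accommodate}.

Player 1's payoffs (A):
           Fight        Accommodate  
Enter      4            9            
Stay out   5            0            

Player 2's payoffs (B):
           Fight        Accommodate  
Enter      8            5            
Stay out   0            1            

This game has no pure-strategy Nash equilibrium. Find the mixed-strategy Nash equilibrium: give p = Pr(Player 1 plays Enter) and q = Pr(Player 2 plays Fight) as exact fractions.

In a mixed NE each player is indifferent between their pure strategies, so the opponent's mix sets the indifference.
Player 2 indifferent between Fight and Accommodate: p·8 + (1−p)·0 = p·5 + (1−p)·1 ⟹ 0 + 8p = 1 + 4p ⟹ p = 1/4.
Player 1 indifferent between Enter and Stay out: q·4 + (1−q)·9 = q·5 + (1−q)·0 ⟹ 9 + (-5)q = 0 + 5q ⟹ q = 9/10.

p = 1/4, q = 9/10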